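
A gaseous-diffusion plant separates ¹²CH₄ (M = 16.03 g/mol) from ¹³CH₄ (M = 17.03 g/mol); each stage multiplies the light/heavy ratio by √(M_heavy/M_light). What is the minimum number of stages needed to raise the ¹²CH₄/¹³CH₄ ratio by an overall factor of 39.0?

122

With α = √(17.03/16.03) per stage, ln α = ½ ln(1.06238) = 0.03026.
Need α^N ≥ 39.0 ⇒ N ≥ ln(39.0) / ln α = 3.664 / 0.03026 = 121.08.
Rounding up, N = 122 stages.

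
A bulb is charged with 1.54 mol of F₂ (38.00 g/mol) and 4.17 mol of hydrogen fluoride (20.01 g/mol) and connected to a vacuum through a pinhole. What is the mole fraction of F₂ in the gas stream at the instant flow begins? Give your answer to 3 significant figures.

0.211

The effusion rate of species i is ∝ p_i/√M_i ∝ n_i/√M_i.
So x_F₂ in the escaping gas = (n_F₂/√M_F₂) / Σ(n_i/√M_i)
= (1.54/√38.00) / (1.54/√38.00 + 4.17/√20.01) = 0.2498/(0.2498 + 0.9322) = 0.211.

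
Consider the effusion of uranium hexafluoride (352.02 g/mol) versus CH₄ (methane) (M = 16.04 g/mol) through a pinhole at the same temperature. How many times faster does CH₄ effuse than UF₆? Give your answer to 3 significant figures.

Graham's law gives rate_CH₄/rate_UF₆ = √(M_UF₆/M_CH₄) = √(352.02/16.04) = √21.95 = 4.68.

4.68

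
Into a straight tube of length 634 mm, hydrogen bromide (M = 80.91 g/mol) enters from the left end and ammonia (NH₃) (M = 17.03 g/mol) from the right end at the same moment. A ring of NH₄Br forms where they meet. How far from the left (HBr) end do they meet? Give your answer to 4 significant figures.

Graham's law gives d_HBr/d_NH₃ = rate_HBr/rate_NH₃ = √(M_NH₃/M_HBr) = √(17.03/80.91) = 0.4588.
With d_HBr + d_NH₃ = 634 mm, d_NH₃ = 634/(1 + 0.4588) = 434.6 mm.
d_HBr = 634 − 434.6 = 199.4 mm.

199.4 mm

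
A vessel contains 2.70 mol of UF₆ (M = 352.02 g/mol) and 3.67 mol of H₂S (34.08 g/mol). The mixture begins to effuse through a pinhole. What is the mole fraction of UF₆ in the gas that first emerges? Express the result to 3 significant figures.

The effusion rate of species i is ∝ p_i/√M_i ∝ n_i/√M_i.
Mole fraction of UF₆ in the effusate = (n_UF₆/√M_UF₆) / (n_UF₆/√M_UF₆ + n_H₂S/√M_H₂S)
= (2.70/√352.02) / (2.70/√352.02 + 3.67/√34.08) = 0.1439/(0.1439 + 0.6287) = 0.186.

0.186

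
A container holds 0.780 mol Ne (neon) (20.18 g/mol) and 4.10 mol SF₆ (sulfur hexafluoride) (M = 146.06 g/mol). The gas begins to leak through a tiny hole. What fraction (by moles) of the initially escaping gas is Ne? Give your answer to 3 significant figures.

Rate_i ∝ x_i/√M_i (Graham's law weighted by mole fraction), so the effusate composition follows n_i/√M_i.
Mole fraction of Ne in the effusate = (n_Ne/√M_Ne) / (n_Ne/√M_Ne + n_SF₆/√M_SF₆)
= (0.780/√20.18) / (0.780/√20.18 + 4.10/√146.06) = 0.1736/(0.1736 + 0.3392) = 0.339.

0.339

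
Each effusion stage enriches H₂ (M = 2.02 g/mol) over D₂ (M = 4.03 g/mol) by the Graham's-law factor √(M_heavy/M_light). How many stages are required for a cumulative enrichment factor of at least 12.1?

8

With α = √(4.03/2.02) per stage, ln α = ½ ln(1.99505) = 0.3453.
Need α^N ≥ 12.1 ⇒ N ≥ ln(12.1) / ln α = 2.493 / 0.3453 = 7.22.
So at least 8 stages are needed.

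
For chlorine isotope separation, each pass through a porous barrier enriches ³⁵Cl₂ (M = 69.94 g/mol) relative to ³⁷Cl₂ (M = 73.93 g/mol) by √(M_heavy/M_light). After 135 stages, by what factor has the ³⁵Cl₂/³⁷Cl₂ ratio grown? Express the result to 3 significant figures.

42.3

Each stage multiplies the ratio by α = √(73.93/69.94), so after 135 stages the overall factor is α^135 = (73.93/69.94)^(135/2).
= 1.05705^(135/2) = 42.3.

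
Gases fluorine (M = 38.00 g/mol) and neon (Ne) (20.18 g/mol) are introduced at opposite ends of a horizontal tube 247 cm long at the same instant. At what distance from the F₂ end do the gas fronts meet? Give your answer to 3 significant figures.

104 cm

The fronts meet when d_F₂ + d_Ne = L with d_F₂/d_Ne = √(M_Ne/M_F₂) (Graham's law). Here √(M_Ne/M_F₂) = √(20.18/38.00) = 0.7287.
With d_F₂ + d_Ne = 247 cm, d_Ne = 247/(1 + 0.7287) = 142.9 cm.
d_F₂ = 247 − 142.9 = 104 cm.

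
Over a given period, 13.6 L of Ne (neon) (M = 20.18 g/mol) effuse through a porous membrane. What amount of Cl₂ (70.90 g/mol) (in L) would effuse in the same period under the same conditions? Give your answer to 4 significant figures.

7.256 L

Graham's law gives rate_Cl₂/rate_Ne = √(M_Ne/M_Cl₂) = √(20.18/70.90) = √0.2846 = 0.5335.
So the volume for Cl₂ is 13.6 × 0.5335 = 7.256 L.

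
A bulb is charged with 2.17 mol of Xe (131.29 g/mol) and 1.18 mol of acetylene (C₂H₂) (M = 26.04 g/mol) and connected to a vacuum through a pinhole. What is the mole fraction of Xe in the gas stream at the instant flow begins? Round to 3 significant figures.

0.450

Each component's effusion rate ∝ (its partial pressure)·(1/√M) ∝ n_i/√M_i.
x_Xe(eff) = (n_Xe/√M_Xe) / (n_Xe/√M_Xe + n_C₂H₂/√M_C₂H₂)
= (2.17/√131.29) / (2.17/√131.29 + 1.18/√26.04) = 0.1894/(0.1894 + 0.2312) = 0.450.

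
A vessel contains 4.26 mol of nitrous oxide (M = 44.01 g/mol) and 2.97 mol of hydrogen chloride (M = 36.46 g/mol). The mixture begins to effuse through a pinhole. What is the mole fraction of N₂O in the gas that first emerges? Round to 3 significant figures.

0.566

Rate_i ∝ x_i/√M_i (Graham's law weighted by mole fraction), so the effusate composition follows n_i/√M_i.
x_N₂O(eff) = (n_N₂O/√M_N₂O) / (n_N₂O/√M_N₂O + n_HCl/√M_HCl)
= (4.26/√44.01) / (4.26/√44.01 + 2.97/√36.46) = 0.6421/(0.6421 + 0.4919) = 0.566.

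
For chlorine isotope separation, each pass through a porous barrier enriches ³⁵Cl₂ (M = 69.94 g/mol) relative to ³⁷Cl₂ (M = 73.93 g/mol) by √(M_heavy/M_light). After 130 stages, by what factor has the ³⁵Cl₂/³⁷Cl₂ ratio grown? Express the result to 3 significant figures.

Overall factor = α^130 with α = √(73.93/69.94), i.e. (73.93/69.94)^(130/2).
= 1.05705^65 = 36.8.

36.8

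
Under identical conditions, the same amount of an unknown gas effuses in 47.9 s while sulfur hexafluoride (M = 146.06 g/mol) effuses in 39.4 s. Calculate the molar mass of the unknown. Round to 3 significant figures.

216 g/mol

Using Graham's law: t_X/t_SF₆ = √(M_X/M_SF₆).
47.9/39.4 = 1.216 = √(M_X/146.06)
M_X = 146.06 × 1.216² = 146.06 × 1.478 = 216 g/mol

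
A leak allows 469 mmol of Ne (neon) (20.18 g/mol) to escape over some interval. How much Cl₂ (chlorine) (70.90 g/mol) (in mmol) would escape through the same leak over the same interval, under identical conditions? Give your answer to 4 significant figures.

250.2 mmol

Graham's law gives rate_Cl₂/rate_Ne = √(M_Ne/M_Cl₂) = √(20.18/70.90) = √0.2846 = 0.5335.
So the amount for Cl₂ is 469 × 0.5335 = 250.2 mmol.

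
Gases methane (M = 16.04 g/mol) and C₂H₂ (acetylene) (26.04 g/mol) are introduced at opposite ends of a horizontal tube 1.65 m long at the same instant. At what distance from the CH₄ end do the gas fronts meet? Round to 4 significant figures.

In equal time, each gas travels a distance ∝ its rate ∝ 1/√M, so d_CH₄/d_C₂H₂ = √(M_C₂H₂/M_CH₄) = √(26.04/16.04) = 1.274.
With d_CH₄ + d_C₂H₂ = 1.65 m, d_C₂H₂ = 1.65/(1 + 1.274) = 0.7255 m.
d_CH₄ = 1.65 − 0.7255 = 0.9245 m.

0.9245 m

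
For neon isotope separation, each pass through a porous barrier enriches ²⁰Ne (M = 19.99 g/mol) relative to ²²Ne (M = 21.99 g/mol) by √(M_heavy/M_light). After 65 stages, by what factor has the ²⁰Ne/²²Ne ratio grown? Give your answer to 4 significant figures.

22.18

Each stage multiplies the ratio by α = √(21.99/19.99), so after 65 stages the overall factor is α^65 = (21.99/19.99)^(65/2).
= 1.10005^(65/2) = 22.18.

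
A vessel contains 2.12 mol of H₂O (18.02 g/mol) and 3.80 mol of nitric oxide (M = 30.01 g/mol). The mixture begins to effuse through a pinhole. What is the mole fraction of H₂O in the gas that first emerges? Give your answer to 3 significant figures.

0.419

Rate_i ∝ x_i/√M_i (Graham's law weighted by mole fraction), so the effusate composition follows n_i/√M_i.
x_H₂O(eff) = (n_H₂O/√M_H₂O) / (n_H₂O/√M_H₂O + n_NO/√M_NO)
= (2.12/√18.02) / (2.12/√18.02 + 3.80/√30.01) = 0.4994/(0.4994 + 0.6937) = 0.419.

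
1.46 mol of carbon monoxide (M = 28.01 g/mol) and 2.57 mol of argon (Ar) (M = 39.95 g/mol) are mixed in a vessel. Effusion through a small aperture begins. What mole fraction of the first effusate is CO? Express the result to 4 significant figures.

Each component's effusion rate ∝ (its partial pressure)·(1/√M) ∝ n_i/√M_i.
x_CO(eff) = (n_CO/√M_CO) / (n_CO/√M_CO + n_Ar/√M_Ar)
= (1.46/√28.01) / (1.46/√28.01 + 2.57/√39.95) = 0.2759/(0.2759 + 0.4066) = 0.4042.

0.4042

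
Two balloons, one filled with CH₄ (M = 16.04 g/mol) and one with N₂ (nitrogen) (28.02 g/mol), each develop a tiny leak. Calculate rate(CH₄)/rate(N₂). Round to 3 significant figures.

1.32

By Graham's law, rate_CH₄/rate_N₂ = √(M_N₂/M_CH₄) = √(28.02/16.04) = √1.747 = 1.32.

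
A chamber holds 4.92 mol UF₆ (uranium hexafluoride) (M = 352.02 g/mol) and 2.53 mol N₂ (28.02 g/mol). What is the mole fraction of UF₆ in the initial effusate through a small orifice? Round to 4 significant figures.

Each component's effusion rate ∝ (its partial pressure)·(1/√M) ∝ n_i/√M_i.
Mole fraction of UF₆ in the effusate = (n_UF₆/√M_UF₆) / (n_UF₆/√M_UF₆ + n_N₂/√M_N₂)
= (4.92/√352.02) / (4.92/√352.02 + 2.53/√28.02) = 0.2622/(0.2622 + 0.4780) = 0.3543.

0.3543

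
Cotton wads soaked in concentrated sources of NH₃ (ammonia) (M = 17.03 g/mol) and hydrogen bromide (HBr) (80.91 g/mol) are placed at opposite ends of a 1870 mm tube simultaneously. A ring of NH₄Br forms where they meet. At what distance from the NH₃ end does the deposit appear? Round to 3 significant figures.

1280 mm

The fronts meet when d_NH₃ + d_HBr = L with d_NH₃/d_HBr = √(M_HBr/M_NH₃) (Graham's law). Here √(M_HBr/M_NH₃) = √(80.91/17.03) = 2.180.
With d_NH₃ + d_HBr = 1870 mm, d_HBr = 1870/(1 + 2.180) = 588.1 mm.
d_NH₃ = 1870 − 588.1 = 1280 mm.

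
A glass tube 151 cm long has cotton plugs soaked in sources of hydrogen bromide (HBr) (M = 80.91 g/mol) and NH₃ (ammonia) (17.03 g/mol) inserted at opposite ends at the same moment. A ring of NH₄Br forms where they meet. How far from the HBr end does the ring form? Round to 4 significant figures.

47.49 cm

Graham's law gives d_HBr/d_NH₃ = rate_HBr/rate_NH₃ = √(M_NH₃/M_HBr) = √(17.03/80.91) = 0.4588.
With d_HBr + d_NH₃ = 151 cm, d_NH₃ = 151/(1 + 0.4588) = 103.5 cm.
d_HBr = 151 − 103.5 = 47.49 cm.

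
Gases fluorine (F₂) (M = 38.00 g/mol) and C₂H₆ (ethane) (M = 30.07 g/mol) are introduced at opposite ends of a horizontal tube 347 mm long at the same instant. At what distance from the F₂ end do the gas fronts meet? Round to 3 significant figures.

163 mm

Graham's law gives d_F₂/d_C₂H₆ = rate_F₂/rate_C₂H₆ = √(M_C₂H₆/M_F₂) = √(30.07/38.00) = 0.8896.
With d_F₂ + d_C₂H₆ = 347 mm, d_C₂H₆ = 347/(1 + 0.8896) = 183.6 mm.
d_F₂ = 347 − 183.6 = 163 mm.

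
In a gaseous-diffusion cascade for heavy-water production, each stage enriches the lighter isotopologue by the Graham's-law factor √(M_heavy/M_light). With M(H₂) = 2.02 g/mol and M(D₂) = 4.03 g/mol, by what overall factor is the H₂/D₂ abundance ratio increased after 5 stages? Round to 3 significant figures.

5.62

Overall factor = α^5 with α = √(4.03/2.02), i.e. (4.03/2.02)^(5/2).
= 1.99505^(5/2) = 5.62.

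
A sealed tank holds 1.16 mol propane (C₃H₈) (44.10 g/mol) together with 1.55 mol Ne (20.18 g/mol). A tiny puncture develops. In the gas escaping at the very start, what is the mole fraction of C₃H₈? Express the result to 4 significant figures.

0.3361

Effusion rate of each component ∝ n_i/√M_i (partial pressure × 1/√M).
So x_C₃H₈ in the escaping gas = (n_C₃H₈/√M_C₃H₈) / Σ(n_i/√M_i)
= (1.16/√44.10) / (1.16/√44.10 + 1.55/√20.18) = 0.1747/(0.1747 + 0.3450) = 0.3361.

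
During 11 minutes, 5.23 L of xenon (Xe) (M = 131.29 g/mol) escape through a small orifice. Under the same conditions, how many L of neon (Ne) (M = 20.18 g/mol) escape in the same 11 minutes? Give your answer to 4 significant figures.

Using Graham's law: rate_Ne/rate_Xe = √(M_Xe/M_Ne) = √(131.29/20.18) = √6.506 = 2.551.
So the volume for Ne is 5.23 × 2.551 = 13.34 L.

13.34 L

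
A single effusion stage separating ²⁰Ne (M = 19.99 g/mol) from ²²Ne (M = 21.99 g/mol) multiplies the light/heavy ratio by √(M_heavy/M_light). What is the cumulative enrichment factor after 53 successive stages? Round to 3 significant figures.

The single-stage factor is √(M_heavy/M_light), so 53 stages give [√(21.99/19.99)]^53 = (21.99/19.99)^(53/2).
= 1.10005^(53/2) = 12.5.

12.5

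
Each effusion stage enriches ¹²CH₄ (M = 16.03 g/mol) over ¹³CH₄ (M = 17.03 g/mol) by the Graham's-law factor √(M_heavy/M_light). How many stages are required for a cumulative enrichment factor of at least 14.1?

88

Per stage α = (17.03/16.03)^(1/2) = 1.06238^0.5, giving ln α = 0.03026.
Need α^N ≥ 14.1 ⇒ N ≥ ln(14.1) / ln α = 2.646 / 0.03026 = 87.46.
Rounding up, N = 88 stages.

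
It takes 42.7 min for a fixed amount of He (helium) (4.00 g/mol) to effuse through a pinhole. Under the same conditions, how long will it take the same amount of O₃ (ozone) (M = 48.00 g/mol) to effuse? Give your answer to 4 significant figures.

147.9 min

Since effusion rate ∝ 1/√M, t_O₃/t_He = √(M_O₃/M_He) = √(48.00/4.00) = √12.00 = 3.464.
So the time for O₃ is 42.7 × 3.464 = 147.9 min.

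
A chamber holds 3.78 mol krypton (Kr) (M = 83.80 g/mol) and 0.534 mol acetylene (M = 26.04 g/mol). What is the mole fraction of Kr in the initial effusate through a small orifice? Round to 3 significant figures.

0.798

The effusion rate of species i is ∝ p_i/√M_i ∝ n_i/√M_i.
x_Kr(eff) = (n_Kr/√M_Kr) / (n_Kr/√M_Kr + n_C₂H₂/√M_C₂H₂)
= (3.78/√83.80) / (3.78/√83.80 + 0.534/√26.04) = 0.4129/(0.4129 + 0.1046) = 0.798.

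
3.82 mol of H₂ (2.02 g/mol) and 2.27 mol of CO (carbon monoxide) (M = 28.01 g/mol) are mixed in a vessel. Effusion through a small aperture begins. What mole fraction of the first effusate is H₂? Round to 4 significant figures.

The effusion rate of species i is ∝ p_i/√M_i ∝ n_i/√M_i.
So x_H₂ in the escaping gas = (n_H₂/√M_H₂) / Σ(n_i/√M_i)
= (3.82/√2.02) / (3.82/√2.02 + 2.27/√28.01) = 2.688/(2.688 + 0.4289) = 0.8624.

0.8624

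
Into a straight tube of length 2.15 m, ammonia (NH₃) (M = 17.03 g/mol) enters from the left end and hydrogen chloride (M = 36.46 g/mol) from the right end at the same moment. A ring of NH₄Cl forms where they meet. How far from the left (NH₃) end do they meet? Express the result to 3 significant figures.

The fronts meet when d_NH₃ + d_HCl = L with d_NH₃/d_HCl = √(M_HCl/M_NH₃) (Graham's law). Here √(M_HCl/M_NH₃) = √(36.46/17.03) = 1.463.
With d_NH₃ + d_HCl = 2.15 m, d_HCl = 2.15/(1 + 1.463) = 0.8729 m.
d_NH₃ = 2.15 − 0.8729 = 1.28 m.

1.28 m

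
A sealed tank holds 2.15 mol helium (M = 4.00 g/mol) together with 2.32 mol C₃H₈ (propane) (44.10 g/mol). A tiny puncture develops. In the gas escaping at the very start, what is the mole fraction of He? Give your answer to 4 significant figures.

0.7547

Rate_i ∝ x_i/√M_i (Graham's law weighted by mole fraction), so the effusate composition follows n_i/√M_i.
So x_He in the escaping gas = (n_He/√M_He) / Σ(n_i/√M_i)
= (2.15/√4.00) / (2.15/√4.00 + 2.32/√44.10) = 1.075/(1.075 + 0.3494) = 0.7547.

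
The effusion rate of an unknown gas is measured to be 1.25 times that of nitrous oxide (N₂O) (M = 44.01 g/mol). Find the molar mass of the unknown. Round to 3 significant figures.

Since effusion rate ∝ 1/√M, rate_X/rate_N₂O = √(M_N₂O/M_X).
1.25 = √(44.01/M_X)
M_X = 44.01 / 1.25² = 44.01 / 1.562 = 28.2 g/mol

28.2 g/mol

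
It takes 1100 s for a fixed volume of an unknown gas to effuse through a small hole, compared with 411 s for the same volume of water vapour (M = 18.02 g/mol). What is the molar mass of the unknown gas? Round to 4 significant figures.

By Graham's law, t_X/t_H₂O = √(M_X/M_H₂O).
1100/411 = 2.676 = √(M_X/18.02)
M_X = 18.02 × 2.676² = 18.02 × 7.163 = 129.1 g/mol

129.1 g/mol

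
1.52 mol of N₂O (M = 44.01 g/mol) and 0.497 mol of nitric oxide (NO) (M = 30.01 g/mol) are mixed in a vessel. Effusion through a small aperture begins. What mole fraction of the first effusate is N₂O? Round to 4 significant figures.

0.7164

The effusion rate of species i is ∝ p_i/√M_i ∝ n_i/√M_i.
So x_N₂O in the escaping gas = (n_N₂O/√M_N₂O) / Σ(n_i/√M_i)
= (1.52/√44.01) / (1.52/√44.01 + 0.497/√30.01) = 0.2291/(0.2291 + 0.09072) = 0.7164.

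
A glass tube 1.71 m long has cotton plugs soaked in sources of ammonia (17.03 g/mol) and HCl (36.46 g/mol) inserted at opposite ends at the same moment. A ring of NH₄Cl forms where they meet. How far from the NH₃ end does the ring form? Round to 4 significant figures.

1.016 m

In equal time, each gas travels a distance ∝ its rate ∝ 1/√M, so d_NH₃/d_HCl = √(M_HCl/M_NH₃) = √(36.46/17.03) = 1.463.
With d_NH₃ + d_HCl = 1.71 m, d_HCl = 1.71/(1 + 1.463) = 0.6942 m.
d_NH₃ = 1.71 − 0.6942 = 1.016 m.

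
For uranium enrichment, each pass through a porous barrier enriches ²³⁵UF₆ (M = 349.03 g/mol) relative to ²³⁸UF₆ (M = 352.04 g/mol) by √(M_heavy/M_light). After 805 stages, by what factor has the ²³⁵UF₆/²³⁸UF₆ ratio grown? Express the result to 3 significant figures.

31.7

The single-stage factor is √(M_heavy/M_light), so 805 stages give [√(352.04/349.03)]^805 = (352.04/349.03)^(805/2).
= 1.00862^(805/2) = 31.7.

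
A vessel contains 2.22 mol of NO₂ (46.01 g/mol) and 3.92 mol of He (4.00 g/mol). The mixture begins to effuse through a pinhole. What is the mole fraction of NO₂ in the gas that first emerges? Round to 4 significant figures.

0.1431

Effusion rate of each component ∝ n_i/√M_i (partial pressure × 1/√M).
So x_NO₂ in the escaping gas = (n_NO₂/√M_NO₂) / Σ(n_i/√M_i)
= (2.22/√46.01) / (2.22/√46.01 + 3.92/√4.00) = 0.3273/(0.3273 + 1.960) = 0.1431.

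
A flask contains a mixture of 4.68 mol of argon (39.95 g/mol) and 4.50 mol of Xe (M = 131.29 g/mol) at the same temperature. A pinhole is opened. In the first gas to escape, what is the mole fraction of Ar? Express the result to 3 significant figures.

Each component's effusion rate ∝ (its partial pressure)·(1/√M) ∝ n_i/√M_i.
x_Ar(eff) = (n_Ar/√M_Ar) / (n_Ar/√M_Ar + n_Xe/√M_Xe)
= (4.68/√39.95) / (4.68/√39.95 + 4.50/√131.29) = 0.7404/(0.7404 + 0.3927) = 0.653.

0.653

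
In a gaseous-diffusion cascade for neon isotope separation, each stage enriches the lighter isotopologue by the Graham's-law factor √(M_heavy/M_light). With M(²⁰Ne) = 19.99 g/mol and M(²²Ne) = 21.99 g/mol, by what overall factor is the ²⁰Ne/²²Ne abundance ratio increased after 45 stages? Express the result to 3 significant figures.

The single-stage factor is √(M_heavy/M_light), so 45 stages give [√(21.99/19.99)]^45 = (21.99/19.99)^(45/2).
= 1.10005^(45/2) = 8.55.

8.55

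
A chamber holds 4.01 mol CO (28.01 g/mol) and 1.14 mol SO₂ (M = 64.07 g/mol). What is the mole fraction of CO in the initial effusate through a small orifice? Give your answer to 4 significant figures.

The effusion rate of species i is ∝ p_i/√M_i ∝ n_i/√M_i.
So x_CO in the escaping gas = (n_CO/√M_CO) / Σ(n_i/√M_i)
= (4.01/√28.01) / (4.01/√28.01 + 1.14/√64.07) = 0.7577/(0.7577 + 0.1424) = 0.8418.

0.8418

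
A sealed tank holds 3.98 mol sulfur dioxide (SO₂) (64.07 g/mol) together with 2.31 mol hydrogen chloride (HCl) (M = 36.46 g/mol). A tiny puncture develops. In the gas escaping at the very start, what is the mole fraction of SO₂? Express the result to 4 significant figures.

Rate_i ∝ x_i/√M_i (Graham's law weighted by mole fraction), so the effusate composition follows n_i/√M_i.
Mole fraction of SO₂ in the effusate = (n_SO₂/√M_SO₂) / (n_SO₂/√M_SO₂ + n_HCl/√M_HCl)
= (3.98/√64.07) / (3.98/√64.07 + 2.31/√36.46) = 0.4972/(0.4972 + 0.3826) = 0.5652.

0.5652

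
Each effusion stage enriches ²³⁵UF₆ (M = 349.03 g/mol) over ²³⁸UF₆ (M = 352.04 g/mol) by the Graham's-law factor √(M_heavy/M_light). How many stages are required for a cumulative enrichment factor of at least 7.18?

With α = √(352.04/349.03) per stage, ln α = ½ ln(1.00862) = 0.004293.
Need α^N ≥ 7.18 ⇒ N ≥ ln(7.18) / ln α = 1.971 / 0.004293 = 459.14.
Rounding up, N = 460 stages.

460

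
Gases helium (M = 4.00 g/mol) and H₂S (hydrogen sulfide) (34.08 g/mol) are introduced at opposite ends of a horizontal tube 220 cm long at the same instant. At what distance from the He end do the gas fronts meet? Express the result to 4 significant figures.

163.9 cm

In equal time, each gas travels a distance ∝ its rate ∝ 1/√M, so d_He/d_H₂S = √(M_H₂S/M_He) = √(34.08/4.00) = 2.919.
With d_He + d_H₂S = 220 cm, d_H₂S = 220/(1 + 2.919) = 56.14 cm.
d_He = 220 − 56.14 = 163.9 cm.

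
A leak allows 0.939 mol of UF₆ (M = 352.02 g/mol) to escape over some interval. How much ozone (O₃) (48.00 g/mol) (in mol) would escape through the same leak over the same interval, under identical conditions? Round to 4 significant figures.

By Graham's law, rate_O₃/rate_UF₆ = √(M_UF₆/M_O₃) = √(352.02/48.00) = √7.334 = 2.708.
So the amount for O₃ is 0.939 × 2.708 = 2.543 mol.

2.543 mol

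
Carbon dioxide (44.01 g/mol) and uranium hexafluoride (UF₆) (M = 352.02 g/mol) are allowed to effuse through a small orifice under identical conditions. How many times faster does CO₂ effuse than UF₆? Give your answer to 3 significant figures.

2.83

Graham's law gives rate_CO₂/rate_UF₆ = √(M_UF₆/M_CO₂) = √(352.02/44.01) = √7.999 = 2.83.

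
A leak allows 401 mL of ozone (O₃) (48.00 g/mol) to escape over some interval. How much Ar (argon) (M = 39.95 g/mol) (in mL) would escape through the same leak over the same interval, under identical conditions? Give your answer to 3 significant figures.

By Graham's law, rate_Ar/rate_O₃ = √(M_O₃/M_Ar) = √(48.00/39.95) = √1.202 = 1.096.
So the volume for Ar is 401 × 1.096 = 440 mL.

440 mL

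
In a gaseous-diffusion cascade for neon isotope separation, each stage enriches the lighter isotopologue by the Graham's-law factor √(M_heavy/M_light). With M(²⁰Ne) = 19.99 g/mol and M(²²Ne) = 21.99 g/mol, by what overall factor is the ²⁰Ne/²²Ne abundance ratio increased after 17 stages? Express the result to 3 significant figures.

2.25

The single-stage factor is √(M_heavy/M_light), so 17 stages give [√(21.99/19.99)]^17 = (21.99/19.99)^(17/2).
= 1.10005^(17/2) = 2.25.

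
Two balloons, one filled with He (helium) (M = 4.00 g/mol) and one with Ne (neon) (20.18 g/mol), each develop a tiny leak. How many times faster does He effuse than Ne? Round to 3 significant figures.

From Graham's law, rate_He/rate_Ne = √(M_Ne/M_He) = √(20.18/4.00) = √5.045 = 2.25.

2.25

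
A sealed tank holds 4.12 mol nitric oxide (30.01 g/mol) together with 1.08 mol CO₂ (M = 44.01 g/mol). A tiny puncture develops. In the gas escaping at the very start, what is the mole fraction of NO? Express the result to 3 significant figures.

Rate_i ∝ x_i/√M_i (Graham's law weighted by mole fraction), so the effusate composition follows n_i/√M_i.
Mole fraction of NO in the effusate = (n_NO/√M_NO) / (n_NO/√M_NO + n_CO₂/√M_CO₂)
= (4.12/√30.01) / (4.12/√30.01 + 1.08/√44.01) = 0.7521/(0.7521 + 0.1628) = 0.822.

0.822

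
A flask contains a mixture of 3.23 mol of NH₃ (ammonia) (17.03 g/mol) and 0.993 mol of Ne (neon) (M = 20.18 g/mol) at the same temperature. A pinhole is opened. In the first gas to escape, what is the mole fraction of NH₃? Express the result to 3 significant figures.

0.780

The effusion rate of species i is ∝ p_i/√M_i ∝ n_i/√M_i.
So x_NH₃ in the escaping gas = (n_NH₃/√M_NH₃) / Σ(n_i/√M_i)
= (3.23/√17.03) / (3.23/√17.03 + 0.993/√20.18) = 0.7827/(0.7827 + 0.2210) = 0.780.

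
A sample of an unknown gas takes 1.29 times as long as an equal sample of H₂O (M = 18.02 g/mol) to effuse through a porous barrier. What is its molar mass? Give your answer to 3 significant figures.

Using Graham's law: t_X/t_H₂O = √(M_X/M_H₂O).
1.29 = √(M_X/18.02)
M_X = 18.02 × 1.29² = 18.02 × 1.664 = 30.0 g/mol

30.0 g/mol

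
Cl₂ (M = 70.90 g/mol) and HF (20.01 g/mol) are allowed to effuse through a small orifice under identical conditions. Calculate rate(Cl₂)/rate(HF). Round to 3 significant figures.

0.531

Since effusion rate ∝ 1/√M, rate_Cl₂/rate_HF = √(M_HF/M_Cl₂) = √(20.01/70.90) = √0.2822 = 0.531.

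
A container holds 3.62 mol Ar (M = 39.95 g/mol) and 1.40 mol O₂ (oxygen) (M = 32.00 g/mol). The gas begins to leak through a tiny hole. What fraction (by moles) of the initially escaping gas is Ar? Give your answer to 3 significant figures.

Each component's effusion rate ∝ (its partial pressure)·(1/√M) ∝ n_i/√M_i.
x_Ar(eff) = (n_Ar/√M_Ar) / (n_Ar/√M_Ar + n_O₂/√M_O₂)
= (3.62/√39.95) / (3.62/√39.95 + 1.40/√32.00) = 0.5727/(0.5727 + 0.2475) = 0.698.

0.698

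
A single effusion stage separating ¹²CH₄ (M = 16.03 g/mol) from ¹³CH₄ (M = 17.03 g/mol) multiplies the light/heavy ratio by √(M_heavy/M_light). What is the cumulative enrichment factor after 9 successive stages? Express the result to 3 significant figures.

1.31

Overall factor = α^9 with α = √(17.03/16.03), i.e. (17.03/16.03)^(9/2).
= 1.06238^(9/2) = 1.31.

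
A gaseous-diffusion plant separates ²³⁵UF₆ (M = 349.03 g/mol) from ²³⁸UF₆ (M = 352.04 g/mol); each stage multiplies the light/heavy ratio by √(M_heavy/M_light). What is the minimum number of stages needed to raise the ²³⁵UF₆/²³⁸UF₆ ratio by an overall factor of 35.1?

Single-stage factor α = √(352.04/349.03), so ln α = ½ ln(1.00862) = 0.004293.
Need α^N ≥ 35.1 ⇒ N ≥ ln(35.1) / ln α = 3.558 / 0.004293 = 828.75.
So at least 829 stages are needed.

829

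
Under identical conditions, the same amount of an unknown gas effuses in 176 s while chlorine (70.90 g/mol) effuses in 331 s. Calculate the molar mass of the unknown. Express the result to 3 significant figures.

20.0 g/mol

Since effusion rate ∝ 1/√M, t_X/t_Cl₂ = √(M_X/M_Cl₂).
176/331 = 0.5317 = √(M_X/70.90)
M_X = 70.90 × 0.5317² = 70.90 × 0.2827 = 20.0 g/mol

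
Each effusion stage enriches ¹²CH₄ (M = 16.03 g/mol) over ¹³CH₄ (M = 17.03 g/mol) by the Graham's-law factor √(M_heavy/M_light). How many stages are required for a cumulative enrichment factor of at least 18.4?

With α = √(17.03/16.03) per stage, ln α = ½ ln(1.06238) = 0.03026.
Need α^N ≥ 18.4 ⇒ N ≥ ln(18.4) / ln α = 2.912 / 0.03026 = 96.25.
So at least 97 stages are needed.

97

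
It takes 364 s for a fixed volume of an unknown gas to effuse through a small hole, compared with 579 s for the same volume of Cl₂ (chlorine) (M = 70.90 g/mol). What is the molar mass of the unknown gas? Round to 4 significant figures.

By Graham's law, t_X/t_Cl₂ = √(M_X/M_Cl₂).
364/579 = 0.6287 = √(M_X/70.90)
M_X = 70.90 × 0.6287² = 70.90 × 0.3952 = 28.02 g/mol

28.02 g/mol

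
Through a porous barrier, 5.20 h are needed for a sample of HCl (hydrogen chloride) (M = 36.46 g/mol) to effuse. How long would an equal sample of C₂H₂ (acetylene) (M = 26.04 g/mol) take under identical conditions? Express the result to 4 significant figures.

Using Graham's law: t_C₂H₂/t_HCl = √(M_C₂H₂/M_HCl) = √(26.04/36.46) = √0.7142 = 0.8451.
So the time for C₂H₂ is 5.20 × 0.8451 = 4.395 h.

4.395 h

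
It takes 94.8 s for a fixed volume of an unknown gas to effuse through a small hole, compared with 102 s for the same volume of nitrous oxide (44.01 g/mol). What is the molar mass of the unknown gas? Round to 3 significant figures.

38.0 g/mol

Graham's law gives t_X/t_N₂O = √(M_X/M_N₂O).
94.8/102 = 0.9294 = √(M_X/44.01)
M_X = 44.01 × 0.9294² = 44.01 × 0.8638 = 38.0 g/mol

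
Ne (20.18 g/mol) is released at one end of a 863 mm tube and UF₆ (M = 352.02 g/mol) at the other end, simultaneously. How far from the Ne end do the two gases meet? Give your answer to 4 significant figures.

696.3 mm

In equal time, each gas travels a distance ∝ its rate ∝ 1/√M, so d_Ne/d_UF₆ = √(M_UF₆/M_Ne) = √(352.02/20.18) = 4.177.
With d_Ne + d_UF₆ = 863 mm, d_UF₆ = 863/(1 + 4.177) = 166.7 mm.
d_Ne = 863 − 166.7 = 696.3 mm.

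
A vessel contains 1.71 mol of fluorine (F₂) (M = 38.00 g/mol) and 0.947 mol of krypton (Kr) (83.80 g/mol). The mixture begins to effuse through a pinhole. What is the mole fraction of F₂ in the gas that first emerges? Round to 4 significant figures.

0.7284

The effusion rate of species i is ∝ p_i/√M_i ∝ n_i/√M_i.
Mole fraction of F₂ in the effusate = (n_F₂/√M_F₂) / (n_F₂/√M_F₂ + n_Kr/√M_Kr)
= (1.71/√38.00) / (1.71/√38.00 + 0.947/√83.80) = 0.2774/(0.2774 + 0.1034) = 0.7284.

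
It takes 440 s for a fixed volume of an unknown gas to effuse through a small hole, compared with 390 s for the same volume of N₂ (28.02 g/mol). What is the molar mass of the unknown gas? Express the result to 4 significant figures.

Using Graham's law: t_X/t_N₂ = √(M_X/M_N₂).
440/390 = 1.128 = √(M_X/28.02)
M_X = 28.02 × 1.128² = 28.02 × 1.273 = 35.67 g/mol

35.67 g/mol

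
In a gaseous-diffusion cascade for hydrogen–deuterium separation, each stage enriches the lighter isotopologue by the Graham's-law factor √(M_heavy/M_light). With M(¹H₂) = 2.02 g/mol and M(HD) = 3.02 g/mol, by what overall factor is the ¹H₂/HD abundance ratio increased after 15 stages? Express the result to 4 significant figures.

20.41

Each stage multiplies the ratio by α = √(3.02/2.02), so after 15 stages the overall factor is α^15 = (3.02/2.02)^(15/2).
= 1.49505^(15/2) = 20.41.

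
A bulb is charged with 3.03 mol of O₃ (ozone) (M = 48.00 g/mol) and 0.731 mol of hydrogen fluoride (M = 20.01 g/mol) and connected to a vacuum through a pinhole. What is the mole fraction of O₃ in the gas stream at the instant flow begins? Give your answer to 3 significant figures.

Effusion rate of each component ∝ n_i/√M_i (partial pressure × 1/√M).
Mole fraction of O₃ in the effusate = (n_O₃/√M_O₃) / (n_O₃/√M_O₃ + n_HF/√M_HF)
= (3.03/√48.00) / (3.03/√48.00 + 0.731/√20.01) = 0.4373/(0.4373 + 0.1634) = 0.728.

0.728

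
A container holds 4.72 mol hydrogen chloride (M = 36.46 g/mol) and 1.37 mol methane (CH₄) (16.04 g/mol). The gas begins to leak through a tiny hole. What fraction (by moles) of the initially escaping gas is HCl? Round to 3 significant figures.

0.696

Effusion rate of each component ∝ n_i/√M_i (partial pressure × 1/√M).
x_HCl(eff) = (n_HCl/√M_HCl) / (n_HCl/√M_HCl + n_CH₄/√M_CH₄)
= (4.72/√36.46) / (4.72/√36.46 + 1.37/√16.04) = 0.7817/(0.7817 + 0.3421) = 0.696.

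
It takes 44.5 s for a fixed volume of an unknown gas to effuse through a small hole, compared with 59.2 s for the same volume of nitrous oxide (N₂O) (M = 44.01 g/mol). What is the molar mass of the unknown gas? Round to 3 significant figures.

Graham's law gives t_X/t_N₂O = √(M_X/M_N₂O).
44.5/59.2 = 0.7517 = √(M_X/44.01)
M_X = 44.01 × 0.7517² = 44.01 × 0.5650 = 24.9 g/mol

24.9 g/mol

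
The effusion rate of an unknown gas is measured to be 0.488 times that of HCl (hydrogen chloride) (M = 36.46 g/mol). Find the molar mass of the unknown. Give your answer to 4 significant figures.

153.1 g/mol

Graham's law gives rate_X/rate_HCl = √(M_HCl/M_X).
0.488 = √(36.46/M_X)
M_X = 36.46 / 0.488² = 36.46 / 0.2381 = 153.1 g/mol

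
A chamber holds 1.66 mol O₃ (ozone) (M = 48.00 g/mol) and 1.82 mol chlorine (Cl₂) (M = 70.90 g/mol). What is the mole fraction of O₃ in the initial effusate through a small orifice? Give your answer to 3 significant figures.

Each component's effusion rate ∝ (its partial pressure)·(1/√M) ∝ n_i/√M_i.
Mole fraction of O₃ in the effusate = (n_O₃/√M_O₃) / (n_O₃/√M_O₃ + n_Cl₂/√M_Cl₂)
= (1.66/√48.00) / (1.66/√48.00 + 1.82/√70.90) = 0.2396/(0.2396 + 0.2161) = 0.526.

0.526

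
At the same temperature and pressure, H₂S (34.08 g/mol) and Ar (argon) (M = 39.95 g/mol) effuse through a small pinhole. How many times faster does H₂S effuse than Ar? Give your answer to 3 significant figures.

Since effusion rate ∝ 1/√M, rate_H₂S/rate_Ar = √(M_Ar/M_H₂S) = √(39.95/34.08) = √1.172 = 1.08.

1.08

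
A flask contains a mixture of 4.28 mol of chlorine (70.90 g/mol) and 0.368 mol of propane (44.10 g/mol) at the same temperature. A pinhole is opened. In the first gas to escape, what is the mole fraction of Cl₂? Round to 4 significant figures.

0.9017

Each component's effusion rate ∝ (its partial pressure)·(1/√M) ∝ n_i/√M_i.
x_Cl₂(eff) = (n_Cl₂/√M_Cl₂) / (n_Cl₂/√M_Cl₂ + n_C₃H₈/√M_C₃H₈)
= (4.28/√70.90) / (4.28/√70.90 + 0.368/√44.10) = 0.5083/(0.5083 + 0.05542) = 0.9017.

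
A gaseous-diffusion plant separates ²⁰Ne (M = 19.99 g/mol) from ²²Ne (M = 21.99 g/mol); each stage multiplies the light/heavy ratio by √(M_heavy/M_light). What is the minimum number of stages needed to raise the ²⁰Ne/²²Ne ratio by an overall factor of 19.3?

With α = √(21.99/19.99) per stage, ln α = ½ ln(1.10005) = 0.04768.
Need α^N ≥ 19.3 ⇒ N ≥ ln(19.3) / ln α = 2.960 / 0.04768 = 62.09.
So at least 63 stages are needed.

63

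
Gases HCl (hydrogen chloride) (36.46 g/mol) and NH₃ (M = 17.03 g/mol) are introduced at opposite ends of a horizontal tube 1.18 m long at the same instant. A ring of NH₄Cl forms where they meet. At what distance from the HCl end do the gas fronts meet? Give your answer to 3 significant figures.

0.479 m

The fronts meet when d_HCl + d_NH₃ = L with d_HCl/d_NH₃ = √(M_NH₃/M_HCl) (Graham's law). Here √(M_NH₃/M_HCl) = √(17.03/36.46) = 0.6834.
With d_HCl + d_NH₃ = 1.18 m, d_NH₃ = 1.18/(1 + 0.6834) = 0.7009 m.
d_HCl = 1.18 − 0.7009 = 0.479 m.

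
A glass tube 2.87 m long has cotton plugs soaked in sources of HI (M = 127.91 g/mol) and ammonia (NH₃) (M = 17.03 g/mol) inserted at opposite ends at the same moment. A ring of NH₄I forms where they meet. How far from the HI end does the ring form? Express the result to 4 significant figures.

0.7673 m

In equal time, each gas travels a distance ∝ its rate ∝ 1/√M, so d_HI/d_NH₃ = √(M_NH₃/M_HI) = √(17.03/127.91) = 0.3649.
With d_HI + d_NH₃ = 2.87 m, d_NH₃ = 2.87/(1 + 0.3649) = 2.103 m.
d_HI = 2.87 − 2.103 = 0.7673 m.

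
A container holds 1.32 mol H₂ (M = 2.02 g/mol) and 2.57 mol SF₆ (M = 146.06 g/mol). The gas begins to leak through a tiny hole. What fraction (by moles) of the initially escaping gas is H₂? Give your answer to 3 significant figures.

Each component's effusion rate ∝ (its partial pressure)·(1/√M) ∝ n_i/√M_i.
Mole fraction of H₂ in the effusate = (n_H₂/√M_H₂) / (n_H₂/√M_H₂ + n_SF₆/√M_SF₆)
= (1.32/√2.02) / (1.32/√2.02 + 2.57/√146.06) = 0.9287/(0.9287 + 0.2127) = 0.814.

0.814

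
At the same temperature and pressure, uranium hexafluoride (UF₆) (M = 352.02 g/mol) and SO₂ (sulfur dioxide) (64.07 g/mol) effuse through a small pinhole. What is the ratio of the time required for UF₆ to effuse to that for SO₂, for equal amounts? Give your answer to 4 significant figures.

Using Graham's law: t_UF₆/t_SO₂ = √(M_UF₆/M_SO₂) = √(352.02/64.07) = √5.494 = 2.344.

2.344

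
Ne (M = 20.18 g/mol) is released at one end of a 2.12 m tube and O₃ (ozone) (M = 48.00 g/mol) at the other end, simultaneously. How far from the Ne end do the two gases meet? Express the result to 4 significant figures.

1.286 m

Distances travelled in equal time are proportional to diffusion rates, so d_Ne/d_O₃ = √(M_O₃/M_Ne) = √(48.00/20.18) = 1.542.
With d_Ne + d_O₃ = 2.12 m, d_O₃ = 2.12/(1 + 1.542) = 0.8339 m.
d_Ne = 2.12 − 0.8339 = 1.286 m.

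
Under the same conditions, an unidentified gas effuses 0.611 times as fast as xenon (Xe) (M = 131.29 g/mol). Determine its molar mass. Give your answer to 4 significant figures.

Since effusion rate ∝ 1/√M, rate_X/rate_Xe = √(M_Xe/M_X).
0.611 = √(131.29/M_X)
M_X = 131.29 / 0.611² = 131.29 / 0.3733 = 351.7 g/mol

351.7 g/mol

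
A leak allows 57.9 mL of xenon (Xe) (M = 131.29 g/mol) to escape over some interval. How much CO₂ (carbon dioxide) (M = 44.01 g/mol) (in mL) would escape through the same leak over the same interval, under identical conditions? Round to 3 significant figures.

By Graham's law, rate_CO₂/rate_Xe = √(M_Xe/M_CO₂) = √(131.29/44.01) = √2.983 = 1.727.
So the volume for CO₂ is 57.9 × 1.727 = 100 mL.

100 mL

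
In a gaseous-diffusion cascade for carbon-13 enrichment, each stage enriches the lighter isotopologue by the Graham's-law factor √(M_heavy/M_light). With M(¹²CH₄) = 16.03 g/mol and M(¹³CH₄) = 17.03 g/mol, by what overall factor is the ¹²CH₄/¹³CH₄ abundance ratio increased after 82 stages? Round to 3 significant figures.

Each stage multiplies the ratio by α = √(17.03/16.03), so after 82 stages the overall factor is α^82 = (17.03/16.03)^(82/2).
= 1.06238^41 = 12.0.

12.0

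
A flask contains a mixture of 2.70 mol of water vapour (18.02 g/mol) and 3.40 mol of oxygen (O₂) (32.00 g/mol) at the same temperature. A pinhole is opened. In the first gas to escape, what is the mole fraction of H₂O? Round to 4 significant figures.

0.5141

The effusion rate of species i is ∝ p_i/√M_i ∝ n_i/√M_i.
x_H₂O(eff) = (n_H₂O/√M_H₂O) / (n_H₂O/√M_H₂O + n_O₂/√M_O₂)
= (2.70/√18.02) / (2.70/√18.02 + 3.40/√32.00) = 0.6360/(0.6360 + 0.6010) = 0.5141.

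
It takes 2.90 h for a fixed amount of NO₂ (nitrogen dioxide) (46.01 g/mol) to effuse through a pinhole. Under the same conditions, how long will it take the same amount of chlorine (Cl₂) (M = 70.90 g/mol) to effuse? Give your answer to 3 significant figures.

Using Graham's law: t_Cl₂/t_NO₂ = √(M_Cl₂/M_NO₂) = √(70.90/46.01) = √1.541 = 1.241.
So the time for Cl₂ is 2.90 × 1.241 = 3.60 h.

3.60 h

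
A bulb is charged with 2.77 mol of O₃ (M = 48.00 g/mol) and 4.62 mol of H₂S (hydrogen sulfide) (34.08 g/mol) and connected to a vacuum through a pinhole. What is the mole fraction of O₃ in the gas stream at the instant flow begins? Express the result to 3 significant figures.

Rate_i ∝ x_i/√M_i (Graham's law weighted by mole fraction), so the effusate composition follows n_i/√M_i.
So x_O₃ in the escaping gas = (n_O₃/√M_O₃) / Σ(n_i/√M_i)
= (2.77/√48.00) / (2.77/√48.00 + 4.62/√34.08) = 0.3998/(0.3998 + 0.7914) = 0.336.

0.336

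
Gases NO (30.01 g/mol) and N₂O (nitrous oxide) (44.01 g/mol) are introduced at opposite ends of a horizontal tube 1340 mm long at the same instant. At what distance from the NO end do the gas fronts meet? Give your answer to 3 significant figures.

734 mm

In equal time, each gas travels a distance ∝ its rate ∝ 1/√M, so d_NO/d_N₂O = √(M_N₂O/M_NO) = √(44.01/30.01) = 1.211.
With d_NO + d_N₂O = 1340 mm, d_N₂O = 1340/(1 + 1.211) = 606.1 mm.
d_NO = 1340 − 606.1 = 734 mm.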